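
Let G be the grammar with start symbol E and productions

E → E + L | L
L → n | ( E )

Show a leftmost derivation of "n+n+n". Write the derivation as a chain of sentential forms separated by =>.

E => E+L => E+L+L => L+L+L => n+L+L => n+n+L => n+n+n

E => E+L   [E → E + L]
E+L => E+L+L   [E → E + L]
E+L+L => L+L+L   [E → L]
L+L+L => n+L+L   [L → n]
n+L+L => n+n+L   [L → n]
n+n+L => n+n+n   [L → n]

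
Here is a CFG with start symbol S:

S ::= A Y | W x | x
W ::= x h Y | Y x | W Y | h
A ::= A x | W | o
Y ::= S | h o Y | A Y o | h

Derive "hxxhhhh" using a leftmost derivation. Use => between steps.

S => AY   [S ::= A Y]
AY => AxY   [A ::= A x]
AxY => WxY   [A ::= W]
WxY => hxY   [W ::= h]
hxY => hxS   [Y ::= S]
hxS => hxAY   [S ::= A Y]
hxAY => hxWY   [A ::= W]
hxWY => hxWYY   [W ::= W Y]
hxWYY => hxxhYYY   [W ::= x h Y]
hxxhYYY => hxxhhYY   [Y ::= h]
hxxhhYY => hxxhhhY   [Y ::= h]
hxxhhhY => hxxhhhh   [Y ::= h]

S => AY => AxY => WxY => hxY => hxS => hxAY => hxWY => hxWYY => hxxhYYY => hxxhhYY => hxxhhhY => hxxhhhh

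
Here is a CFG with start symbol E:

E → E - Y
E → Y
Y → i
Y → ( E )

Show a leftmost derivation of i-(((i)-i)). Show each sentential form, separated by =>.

E => E-Y   [E → E - Y]
E-Y => Y-Y   [E → Y]
Y-Y => i-Y   [Y → i]
i-Y => i-(E)   [Y → ( E )]
i-(E) => i-(Y)   [E → Y]
i-(Y) => i-((E))   [Y → ( E )]
i-((E)) => i-((E-Y))   [E → E - Y]
i-((E-Y)) => i-((Y-Y))   [E → Y]
i-((Y-Y)) => i-(((E)-Y))   [Y → ( E )]
i-(((E)-Y)) => i-(((Y)-Y))   [E → Y]
i-(((Y)-Y)) => i-(((i)-Y))   [Y → i]
i-(((i)-Y)) => i-(((i)-i))   [Y → i]

E => E-Y => Y-Y => i-Y => i-(E) => i-(Y) => i-((E)) => i-((E-Y)) => i-((Y-Y)) => i-(((E)-Y)) => i-(((Y)-Y)) => i-(((i)-Y)) => i-(((i)-i))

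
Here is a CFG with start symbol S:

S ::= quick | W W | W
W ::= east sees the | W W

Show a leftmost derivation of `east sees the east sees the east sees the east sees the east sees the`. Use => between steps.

S => W => W W => W W W => W W W W => east sees the W W W => east sees the W W W W => east sees the east sees the W W W => east sees the east sees the east sees the W W => east sees the east sees the east sees the east sees the W => east sees the east sees the east sees the east sees the east sees the

S => W   [S ::= W]
W => W W   [W ::= W W]
W W => W W W   [W ::= W W]
W W W => W W W W   [W ::= W W]
W W W W => east sees the W W W   [W ::= east sees the]
east sees the W W W => east sees the W W W W   [W ::= W W]
east sees the W W W W => east sees the east sees the W W W   [W ::= east sees the]
east sees the east sees the W W W => east sees the east sees the east sees the W W   [W ::= east sees the]
east sees the east sees the east sees the W W => east sees the east sees the east sees the east sees the W   [W ::= east sees the]
east sees the east sees the east sees the east sees the W => east sees the east sees the east sees the east sees the east sees the   [W ::= east sees the]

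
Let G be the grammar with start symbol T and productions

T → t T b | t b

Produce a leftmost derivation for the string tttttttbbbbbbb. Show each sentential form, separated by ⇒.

T ⇒ tTb ⇒ ttTbb ⇒ tttTbbb ⇒ ttttTbbbb ⇒ tttttTbbbbb ⇒ ttttttTbbbbbb ⇒ tttttttbbbbbbb

T ⇒ tTb   [T → t T b]
tTb ⇒ ttTbb   [T → t T b]
ttTbb ⇒ tttTbbb   [T → t T b]
tttTbbb ⇒ ttttTbbbb   [T → t T b]
ttttTbbbb ⇒ tttttTbbbbb   [T → t T b]
tttttTbbbbb ⇒ ttttttTbbbbbb   [T → t T b]
ttttttTbbbbbb ⇒ tttttttbbbbbbb   [T → t b]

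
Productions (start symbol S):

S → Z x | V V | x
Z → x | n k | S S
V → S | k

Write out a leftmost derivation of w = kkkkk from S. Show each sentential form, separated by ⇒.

S ⇒ VV ⇒ SV ⇒ VVV ⇒ SVV ⇒ VVVV ⇒ kVVV ⇒ kSVV ⇒ kVVVV ⇒ kkVVV ⇒ kkkVV ⇒ kkkkV ⇒ kkkkk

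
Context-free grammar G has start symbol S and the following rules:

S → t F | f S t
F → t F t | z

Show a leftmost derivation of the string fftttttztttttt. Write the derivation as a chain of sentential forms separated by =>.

S => fSt => ffStt => fftFtt => ffttFttt => fftttFtttt => ffttttFttttt => fftttttFtttttt => fftttttztttttt

S => fSt   [S → f S t]
fSt => ffStt   [S → f S t]
ffStt => fftFtt   [S → t F]
fftFtt => ffttFttt   [F → t F t]
ffttFttt => fftttFtttt   [F → t F t]
fftttFtttt => ffttttFttttt   [F → t F t]
ffttttFttttt => fftttttFtttttt   [F → t F t]
fftttttFtttttt => fftttttztttttt   [F → z]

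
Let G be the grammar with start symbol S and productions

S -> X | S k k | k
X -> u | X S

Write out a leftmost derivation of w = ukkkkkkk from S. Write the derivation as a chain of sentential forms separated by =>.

S => X => XS => XSS => XSSS => uSSS => uSkkSS => ukkkSS => ukkkSkkS => ukkkkkkS => ukkkkkkk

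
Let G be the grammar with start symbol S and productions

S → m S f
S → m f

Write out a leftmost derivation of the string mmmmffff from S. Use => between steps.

S=>mSf=>mmSff=>mmmSfff=>mmmmffff

S => mSf   [S → m S f]
mSf => mmSff   [S → m S f]
mmSff => mmmSfff   [S → m S f]
mmmSfff => mmmmffff   [S → m f]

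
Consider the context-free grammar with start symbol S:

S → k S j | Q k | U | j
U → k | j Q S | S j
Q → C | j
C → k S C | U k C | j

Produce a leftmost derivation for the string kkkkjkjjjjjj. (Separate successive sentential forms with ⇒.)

S ⇒ U ⇒ Sj ⇒ kSjj ⇒ kkSjjj ⇒ kkkSjjjj ⇒ kkkkSjjjjj ⇒ kkkkUjjjjj ⇒ kkkkSjjjjjj ⇒ kkkkQkjjjjjj ⇒ kkkkjkjjjjjj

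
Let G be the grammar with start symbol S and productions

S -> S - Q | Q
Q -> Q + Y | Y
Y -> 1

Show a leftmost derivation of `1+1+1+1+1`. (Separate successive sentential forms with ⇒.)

S ⇒ Q ⇒ Q+Y ⇒ Q+Y+Y ⇒ Q+Y+Y+Y ⇒ Q+Y+Y+Y+Y ⇒ Y+Y+Y+Y+Y ⇒ 1+Y+Y+Y+Y ⇒ 1+1+Y+Y+Y ⇒ 1+1+1+Y+Y ⇒ 1+1+1+1+Y ⇒ 1+1+1+1+1

S ⇒ Q   [S -> Q]
Q ⇒ Q+Y   [Q -> Q + Y]
Q+Y ⇒ Q+Y+Y   [Q -> Q + Y]
Q+Y+Y ⇒ Q+Y+Y+Y   [Q -> Q + Y]
Q+Y+Y+Y ⇒ Q+Y+Y+Y+Y   [Q -> Q + Y]
Q+Y+Y+Y+Y ⇒ Y+Y+Y+Y+Y   [Q -> Y]
Y+Y+Y+Y+Y ⇒ 1+Y+Y+Y+Y   [Y -> 1]
1+Y+Y+Y+Y ⇒ 1+1+Y+Y+Y   [Y -> 1]
1+1+Y+Y+Y ⇒ 1+1+1+Y+Y   [Y -> 1]
1+1+1+Y+Y ⇒ 1+1+1+1+Y   [Y -> 1]
1+1+1+1+Y ⇒ 1+1+1+1+1   [Y -> 1]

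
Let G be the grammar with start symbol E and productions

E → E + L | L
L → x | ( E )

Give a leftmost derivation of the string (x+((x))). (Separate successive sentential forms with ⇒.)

E⇒L⇒(E)⇒(E+L)⇒(L+L)⇒(x+L)⇒(x+(E))⇒(x+(L))⇒(x+((E)))⇒(x+((L)))⇒(x+((x)))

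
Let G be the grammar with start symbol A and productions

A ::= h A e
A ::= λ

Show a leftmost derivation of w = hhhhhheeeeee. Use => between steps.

A => hAe => hhAee => hhhAeee => hhhhAeeee => hhhhhAeeeee => hhhhhhAeeeeee => hhhhhheeeeee

A => hAe   [A ::= h A e]
hAe => hhAee   [A ::= h A e]
hhAee => hhhAeee   [A ::= h A e]
hhhAeee => hhhhAeeee   [A ::= h A e]
hhhhAeeee => hhhhhAeeeee   [A ::= h A e]
hhhhhAeeeee => hhhhhhAeeeeee   [A ::= h A e]
hhhhhhAeeeeee => hhhhhheeeeee   [A ::= λ]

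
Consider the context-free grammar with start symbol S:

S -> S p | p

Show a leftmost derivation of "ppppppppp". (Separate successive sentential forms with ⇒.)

S ⇒ Sp ⇒ Spp ⇒ Sppp ⇒ Spppp ⇒ Sppppp ⇒ Spppppp ⇒ Sppppppp ⇒ Spppppppp ⇒ ppppppppp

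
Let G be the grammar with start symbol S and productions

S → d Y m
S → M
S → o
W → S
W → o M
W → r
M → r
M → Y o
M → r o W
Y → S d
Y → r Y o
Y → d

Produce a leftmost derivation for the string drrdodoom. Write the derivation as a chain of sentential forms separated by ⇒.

S ⇒ dYm ⇒ drYom ⇒ drrYoom ⇒ drrSdoom ⇒ drrMdoom ⇒ drrYodoom ⇒ drrdodoom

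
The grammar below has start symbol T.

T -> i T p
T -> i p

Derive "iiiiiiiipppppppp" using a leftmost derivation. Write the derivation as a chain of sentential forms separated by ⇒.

T ⇒ iTp ⇒ iiTpp ⇒ iiiTppp ⇒ iiiiTpppp ⇒ iiiiiTppppp ⇒ iiiiiiTpppppp ⇒ iiiiiiiTppppppp ⇒ iiiiiiiipppppppp

T ⇒ iTp   [T -> i T p]
iTp ⇒ iiTpp   [T -> i T p]
iiTpp ⇒ iiiTppp   [T -> i T p]
iiiTppp ⇒ iiiiTpppp   [T -> i T p]
iiiiTpppp ⇒ iiiiiTppppp   [T -> i T p]
iiiiiTppppp ⇒ iiiiiiTpppppp   [T -> i T p]
iiiiiiTpppppp ⇒ iiiiiiiTppppppp   [T -> i T p]
iiiiiiiTppppppp ⇒ iiiiiiiipppppppp   [T -> i p]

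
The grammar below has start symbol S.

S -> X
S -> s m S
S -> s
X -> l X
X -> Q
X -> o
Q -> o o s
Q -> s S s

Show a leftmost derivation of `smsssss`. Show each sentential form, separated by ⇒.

S ⇒ smS   [S -> s m S]
smS ⇒ smX   [S -> X]
smX ⇒ smQ   [X -> Q]
smQ ⇒ smsSs   [Q -> s S s]
smsSs ⇒ smsXs   [S -> X]
smsXs ⇒ smsQs   [X -> Q]
smsQs ⇒ smssSss   [Q -> s S s]
smssSss ⇒ smsssss   [S -> s]

S⇒smS⇒smX⇒smQ⇒smsSs⇒smsXs⇒smsQs⇒smssSss⇒smsssss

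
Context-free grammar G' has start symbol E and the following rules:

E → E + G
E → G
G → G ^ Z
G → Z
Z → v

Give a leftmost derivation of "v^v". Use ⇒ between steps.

E ⇒ G ⇒ G^Z ⇒ Z^Z ⇒ v^Z ⇒ v^v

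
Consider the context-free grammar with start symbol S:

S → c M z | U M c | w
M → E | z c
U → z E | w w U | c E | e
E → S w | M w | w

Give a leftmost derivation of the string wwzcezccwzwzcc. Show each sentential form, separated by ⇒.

S⇒UMc⇒wwUMc⇒wwzEMc⇒wwzSwMc⇒wwzcMzwMc⇒wwzcEzwMc⇒wwzcSwzwMc⇒wwzcUMcwzwMc⇒wwzceMcwzwMc⇒wwzcezccwzwMc⇒wwzcezccwzwzcc

S ⇒ UMc   [S → U M c]
UMc ⇒ wwUMc   [U → w w U]
wwUMc ⇒ wwzEMc   [U → z E]
wwzEMc ⇒ wwzSwMc   [E → S w]
wwzSwMc ⇒ wwzcMzwMc   [S → c M z]
wwzcMzwMc ⇒ wwzcEzwMc   [M → E]
wwzcEzwMc ⇒ wwzcSwzwMc   [E → S w]
wwzcSwzwMc ⇒ wwzcUMcwzwMc   [S → U M c]
wwzcUMcwzwMc ⇒ wwzceMcwzwMc   [U → e]
wwzceMcwzwMc ⇒ wwzcezccwzwMc   [M → z c]
wwzcezccwzwMc ⇒ wwzcezccwzwzcc   [M → z c]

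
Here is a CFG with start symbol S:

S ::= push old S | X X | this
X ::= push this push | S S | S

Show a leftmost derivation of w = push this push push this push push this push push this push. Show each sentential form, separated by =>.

S => X X   [S ::= X X]
X X => push this push X   [X ::= push this push]
push this push X => push this push S   [X ::= S]
push this push S => push this push X X   [S ::= X X]
push this push X X => push this push S X   [X ::= S]
push this push S X => push this push X X X   [S ::= X X]
push this push X X X => push this push push this push X X   [X ::= push this push]
push this push push this push X X => push this push push this push push this push X   [X ::= push this push]
push this push push this push push this push X => push this push push this push push this push push this push   [X ::= push this push]

S => X X => push this push X => push this push S => push this push X X => push this push S X => push this push X X X => push this push push this push X X => push this push push this push push this push X => push this push push this push push this push push this push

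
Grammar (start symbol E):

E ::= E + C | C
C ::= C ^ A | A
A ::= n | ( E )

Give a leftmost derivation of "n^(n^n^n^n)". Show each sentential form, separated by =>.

E => C => C^A => A^A => n^A => n^(E) => n^(C) => n^(C^A) => n^(C^A^A) => n^(C^A^A^A) => n^(A^A^A^A) => n^(n^A^A^A) => n^(n^n^A^A) => n^(n^n^n^A) => n^(n^n^n^n)

E => C   [E ::= C]
C => C^A   [C ::= C ^ A]
C^A => A^A   [C ::= A]
A^A => n^A   [A ::= n]
n^A => n^(E)   [A ::= ( E )]
n^(E) => n^(C)   [E ::= C]
n^(C) => n^(C^A)   [C ::= C ^ A]
n^(C^A) => n^(C^A^A)   [C ::= C ^ A]
n^(C^A^A) => n^(C^A^A^A)   [C ::= C ^ A]
n^(C^A^A^A) => n^(A^A^A^A)   [C ::= A]
n^(A^A^A^A) => n^(n^A^A^A)   [A ::= n]
n^(n^A^A^A) => n^(n^n^A^A)   [A ::= n]
n^(n^n^A^A) => n^(n^n^n^A)   [A ::= n]
n^(n^n^n^A) => n^(n^n^n^n)   [A ::= n]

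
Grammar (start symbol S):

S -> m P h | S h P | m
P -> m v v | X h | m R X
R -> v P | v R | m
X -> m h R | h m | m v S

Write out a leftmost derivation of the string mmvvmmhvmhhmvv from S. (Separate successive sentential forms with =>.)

S => ShP   [S -> S h P]
ShP => mPhhP   [S -> m P h]
mPhhP => mmRXhhP   [P -> m R X]
mmRXhhP => mmvRXhhP   [R -> v R]
mmvRXhhP => mmvvRXhhP   [R -> v R]
mmvvRXhhP => mmvvmXhhP   [R -> m]
mmvvmXhhP => mmvvmmhRhhP   [X -> m h R]
mmvvmmhRhhP => mmvvmmhvRhhP   [R -> v R]
mmvvmmhvRhhP => mmvvmmhvmhhP   [R -> m]
mmvvmmhvmhhP => mmvvmmhvmhhmvv   [P -> m v v]

S => ShP => mPhhP => mmRXhhP => mmvRXhhP => mmvvRXhhP => mmvvmXhhP => mmvvmmhRhhP => mmvvmmhvRhhP => mmvvmmhvmhhP => mmvvmmhvmhhmvv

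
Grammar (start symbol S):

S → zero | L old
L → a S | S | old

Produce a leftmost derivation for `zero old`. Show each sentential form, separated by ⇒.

S ⇒ L old ⇒ S old ⇒ zero old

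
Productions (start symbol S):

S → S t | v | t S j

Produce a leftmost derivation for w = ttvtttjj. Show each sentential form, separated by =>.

S => tSj => ttSjj => ttStjj => ttSttjj => ttStttjj => ttvtttjj

S => tSj   [S → t S j]
tSj => ttSjj   [S → t S j]
ttSjj => ttStjj   [S → S t]
ttStjj => ttSttjj   [S → S t]
ttSttjj => ttStttjj   [S → S t]
ttStttjj => ttvtttjj   [S → v]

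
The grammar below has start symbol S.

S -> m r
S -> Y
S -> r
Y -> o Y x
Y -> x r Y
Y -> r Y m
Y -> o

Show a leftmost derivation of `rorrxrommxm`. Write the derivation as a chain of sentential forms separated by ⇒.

S ⇒ Y ⇒ rYm ⇒ roYxm ⇒ rorYmxm ⇒ rorrYmmxm ⇒ rorrxrYmmxm ⇒ rorrxrommxm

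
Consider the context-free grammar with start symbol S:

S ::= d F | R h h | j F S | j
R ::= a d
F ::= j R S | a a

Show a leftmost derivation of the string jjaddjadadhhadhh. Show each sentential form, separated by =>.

S => jFS => jjRSS => jjadSS => jjaddFS => jjaddjRSS => jjaddjadSS => jjaddjadRhhS => jjaddjadadhhS => jjaddjadadhhRhh => jjaddjadadhhadhh

S => jFS   [S ::= j F S]
jFS => jjRSS   [F ::= j R S]
jjRSS => jjadSS   [R ::= a d]
jjadSS => jjaddFS   [S ::= d F]
jjaddFS => jjaddjRSS   [F ::= j R S]
jjaddjRSS => jjaddjadSS   [R ::= a d]
jjaddjadSS => jjaddjadRhhS   [S ::= R h h]
jjaddjadRhhS => jjaddjadadhhS   [R ::= a d]
jjaddjadadhhS => jjaddjadadhhRhh   [S ::= R h h]
jjaddjadadhhRhh => jjaddjadadhhadhh   [R ::= a d]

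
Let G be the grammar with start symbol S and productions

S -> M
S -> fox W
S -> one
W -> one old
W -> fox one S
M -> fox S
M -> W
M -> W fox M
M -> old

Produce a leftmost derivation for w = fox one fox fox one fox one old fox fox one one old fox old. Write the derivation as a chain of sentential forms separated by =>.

S => M => W fox M => fox one S fox M => fox one fox W fox M => fox one fox fox one S fox M => fox one fox fox one fox W fox M => fox one fox fox one fox one old fox M => fox one fox fox one fox one old fox W fox M => fox one fox fox one fox one old fox fox one S fox M => fox one fox fox one fox one old fox fox one M fox M => fox one fox fox one fox one old fox fox one W fox M => fox one fox fox one fox one old fox fox one one old fox M => fox one fox fox one fox one old fox fox one one old fox old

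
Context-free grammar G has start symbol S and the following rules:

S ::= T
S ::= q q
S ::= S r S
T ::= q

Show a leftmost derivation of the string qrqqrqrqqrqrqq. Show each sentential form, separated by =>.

S => SrS => SrSrS => TrSrS => qrSrS => qrSrSrS => qrSrSrSrS => qrqqrSrSrS => qrqqrTrSrS => qrqqrqrSrS => qrqqrqrSrSrS => qrqqrqrqqrSrS => qrqqrqrqqrTrS => qrqqrqrqqrqrS => qrqqrqrqqrqrqq

S => SrS   [S ::= S r S]
SrS => SrSrS   [S ::= S r S]
SrSrS => TrSrS   [S ::= T]
TrSrS => qrSrS   [T ::= q]
qrSrS => qrSrSrS   [S ::= S r S]
qrSrSrS => qrSrSrSrS   [S ::= S r S]
qrSrSrSrS => qrqqrSrSrS   [S ::= q q]
qrqqrSrSrS => qrqqrTrSrS   [S ::= T]
qrqqrTrSrS => qrqqrqrSrS   [T ::= q]
qrqqrqrSrS => qrqqrqrSrSrS   [S ::= S r S]
qrqqrqrSrSrS => qrqqrqrqqrSrS   [S ::= q q]
qrqqrqrqqrSrS => qrqqrqrqqrTrS   [S ::= T]
qrqqrqrqqrTrS => qrqqrqrqqrqrS   [T ::= q]
qrqqrqrqqrqrS => qrqqrqrqqrqrqq   [S ::= q q]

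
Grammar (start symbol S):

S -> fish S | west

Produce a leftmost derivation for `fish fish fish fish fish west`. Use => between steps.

S => fish S   [S -> fish S]
fish S => fish fish S   [S -> fish S]
fish fish S => fish fish fish S   [S -> fish S]
fish fish fish S => fish fish fish fish S   [S -> fish S]
fish fish fish fish S => fish fish fish fish fish S   [S -> fish S]
fish fish fish fish fish S => fish fish fish fish fish west   [S -> west]

S => fish S => fish fish S => fish fish fish S => fish fish fish fish S => fish fish fish fish fish S => fish fish fish fish fish west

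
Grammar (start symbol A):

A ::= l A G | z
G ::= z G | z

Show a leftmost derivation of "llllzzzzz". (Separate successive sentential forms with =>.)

A => lAG   [A ::= l A G]
lAG => llAGG   [A ::= l A G]
llAGG => lllAGGG   [A ::= l A G]
lllAGGG => llllAGGGG   [A ::= l A G]
llllAGGGG => llllzGGGG   [A ::= z]
llllzGGGG => llllzzGGG   [G ::= z]
llllzzGGG => llllzzzGG   [G ::= z]
llllzzzGG => llllzzzzG   [G ::= z]
llllzzzzG => llllzzzzz   [G ::= z]

A=>lAG=>llAGG=>lllAGGG=>llllAGGGG=>llllzGGGG=>llllzzGGG=>llllzzzGG=>llllzzzzG=>llllzzzzz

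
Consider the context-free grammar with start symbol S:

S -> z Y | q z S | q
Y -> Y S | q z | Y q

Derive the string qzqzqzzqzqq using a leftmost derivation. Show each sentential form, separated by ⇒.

S ⇒ qzS   [S -> q z S]
qzS ⇒ qzqzS   [S -> q z S]
qzqzS ⇒ qzqzqzS   [S -> q z S]
qzqzqzS ⇒ qzqzqzzY   [S -> z Y]
qzqzqzzY ⇒ qzqzqzzYq   [Y -> Y q]
qzqzqzzYq ⇒ qzqzqzzYqq   [Y -> Y q]
qzqzqzzYqq ⇒ qzqzqzzqzqq   [Y -> q z]

S ⇒ qzS ⇒ qzqzS ⇒ qzqzqzS ⇒ qzqzqzzY ⇒ qzqzqzzYq ⇒ qzqzqzzYqq ⇒ qzqzqzzqzqq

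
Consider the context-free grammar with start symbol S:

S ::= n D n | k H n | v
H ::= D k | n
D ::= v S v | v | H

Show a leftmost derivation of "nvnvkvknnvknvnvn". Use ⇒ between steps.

S ⇒ nDn ⇒ nvSvn ⇒ nvnDnvn ⇒ nvnvSvnvn ⇒ nvnvkHnvnvn ⇒ nvnvkDknvnvn ⇒ nvnvkvSvknvnvn ⇒ nvnvkvkHnvknvnvn ⇒ nvnvkvknnvknvnvn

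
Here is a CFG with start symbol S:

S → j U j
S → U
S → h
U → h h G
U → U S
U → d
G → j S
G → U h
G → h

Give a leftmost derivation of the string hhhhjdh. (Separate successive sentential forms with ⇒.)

S⇒U⇒hhG⇒hhUh⇒hhhhGh⇒hhhhjSh⇒hhhhjUh⇒hhhhjdh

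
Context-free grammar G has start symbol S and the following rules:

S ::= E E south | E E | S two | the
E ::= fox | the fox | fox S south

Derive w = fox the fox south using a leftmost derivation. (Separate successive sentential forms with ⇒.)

S ⇒ E E south   [S ::= E E south]
E E south ⇒ fox E south   [E ::= fox]
fox E south ⇒ fox the fox south   [E ::= the fox]

S ⇒ E E south ⇒ fox E south ⇒ fox the fox south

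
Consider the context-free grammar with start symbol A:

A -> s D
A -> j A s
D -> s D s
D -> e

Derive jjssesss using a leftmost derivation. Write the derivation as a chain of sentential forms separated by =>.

A => jAs   [A -> j A s]
jAs => jjAss   [A -> j A s]
jjAss => jjsDss   [A -> s D]
jjsDss => jjssDsss   [D -> s D s]
jjssDsss => jjssesss   [D -> e]

A => jAs => jjAss => jjsDss => jjssDsss => jjssesss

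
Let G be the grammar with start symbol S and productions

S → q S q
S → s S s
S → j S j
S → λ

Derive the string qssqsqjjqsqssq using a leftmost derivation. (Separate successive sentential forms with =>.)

S => qSq   [S → q S q]
qSq => qsSsq   [S → s S s]
qsSsq => qssSssq   [S → s S s]
qssSssq => qssqSqssq   [S → q S q]
qssqSqssq => qssqsSsqssq   [S → s S s]
qssqsSsqssq => qssqsqSqsqssq   [S → q S q]
qssqsqSqsqssq => qssqsqjSjqsqssq   [S → j S j]
qssqsqjSjqsqssq => qssqsqjjqsqssq   [S → λ]

S=>qSq=>qsSsq=>qssSssq=>qssqSqssq=>qssqsSsqssq=>qssqsqSqsqssq=>qssqsqjSjqsqssq=>qssqsqjjqsqssq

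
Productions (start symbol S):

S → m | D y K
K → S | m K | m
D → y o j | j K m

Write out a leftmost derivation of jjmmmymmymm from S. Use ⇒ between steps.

S ⇒ DyK   [S → D y K]
DyK ⇒ jKmyK   [D → j K m]
jKmyK ⇒ jSmyK   [K → S]
jSmyK ⇒ jDyKmyK   [S → D y K]
jDyKmyK ⇒ jjKmyKmyK   [D → j K m]
jjKmyKmyK ⇒ jjmKmyKmyK   [K → m K]
jjmKmyKmyK ⇒ jjmSmyKmyK   [K → S]
jjmSmyKmyK ⇒ jjmmmyKmyK   [S → m]
jjmmmyKmyK ⇒ jjmmmySmyK   [K → S]
jjmmmySmyK ⇒ jjmmmymmyK   [S → m]
jjmmmymmyK ⇒ jjmmmymmymK   [K → m K]
jjmmmymmymK ⇒ jjmmmymmymm   [K → m]

S⇒DyK⇒jKmyK⇒jSmyK⇒jDyKmyK⇒jjKmyKmyK⇒jjmKmyKmyK⇒jjmSmyKmyK⇒jjmmmyKmyK⇒jjmmmySmyK⇒jjmmmymmyK⇒jjmmmymmymK⇒jjmmmymmymm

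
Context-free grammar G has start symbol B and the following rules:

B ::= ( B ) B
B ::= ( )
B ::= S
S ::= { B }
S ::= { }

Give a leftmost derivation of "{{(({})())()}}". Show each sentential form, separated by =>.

B=>S=>{B}=>{S}=>{{B}}=>{{(B)B}}=>{{((B)B)B}}=>{{((S)B)B}}=>{{(({})B)B}}=>{{(({})())B}}=>{{(({})())()}}

B => S   [B ::= S]
S => {B}   [S ::= { B }]
{B} => {S}   [B ::= S]
{S} => {{B}}   [S ::= { B }]
{{B}} => {{(B)B}}   [B ::= ( B ) B]
{{(B)B}} => {{((B)B)B}}   [B ::= ( B ) B]
{{((B)B)B}} => {{((S)B)B}}   [B ::= S]
{{((S)B)B}} => {{(({})B)B}}   [S ::= { }]
{{(({})B)B}} => {{(({})())B}}   [B ::= ( )]
{{(({})())B}} => {{(({})())()}}   [B ::= ( )]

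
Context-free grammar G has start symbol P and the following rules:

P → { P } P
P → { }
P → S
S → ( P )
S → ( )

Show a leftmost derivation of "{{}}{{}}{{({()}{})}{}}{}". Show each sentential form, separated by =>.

P => {P}P   [P → { P } P]
{P}P => {{}}P   [P → { }]
{{}}P => {{}}{P}P   [P → { P } P]
{{}}{P}P => {{}}{{}}P   [P → { }]
{{}}{{}}P => {{}}{{}}{P}P   [P → { P } P]
{{}}{{}}{P}P => {{}}{{}}{{P}P}P   [P → { P } P]
{{}}{{}}{{P}P}P => {{}}{{}}{{S}P}P   [P → S]
{{}}{{}}{{S}P}P => {{}}{{}}{{(P)}P}P   [S → ( P )]
{{}}{{}}{{(P)}P}P => {{}}{{}}{{({P}P)}P}P   [P → { P } P]
{{}}{{}}{{({P}P)}P}P => {{}}{{}}{{({S}P)}P}P   [P → S]
{{}}{{}}{{({S}P)}P}P => {{}}{{}}{{({()}P)}P}P   [S → ( )]
{{}}{{}}{{({()}P)}P}P => {{}}{{}}{{({()}{})}P}P   [P → { }]
{{}}{{}}{{({()}{})}P}P => {{}}{{}}{{({()}{})}{}}P   [P → { }]
{{}}{{}}{{({()}{})}{}}P => {{}}{{}}{{({()}{})}{}}{}   [P → { }]

P => {P}P => {{}}P => {{}}{P}P => {{}}{{}}P => {{}}{{}}{P}P => {{}}{{}}{{P}P}P => {{}}{{}}{{S}P}P => {{}}{{}}{{(P)}P}P => {{}}{{}}{{({P}P)}P}P => {{}}{{}}{{({S}P)}P}P => {{}}{{}}{{({()}P)}P}P => {{}}{{}}{{({()}{})}P}P => {{}}{{}}{{({()}{})}{}}P => {{}}{{}}{{({()}{})}{}}{}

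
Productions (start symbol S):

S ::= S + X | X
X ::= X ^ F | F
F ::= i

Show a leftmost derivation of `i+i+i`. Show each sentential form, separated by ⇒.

S ⇒ S+X   [S ::= S + X]
S+X ⇒ S+X+X   [S ::= S + X]
S+X+X ⇒ X+X+X   [S ::= X]
X+X+X ⇒ F+X+X   [X ::= F]
F+X+X ⇒ i+X+X   [F ::= i]
i+X+X ⇒ i+F+X   [X ::= F]
i+F+X ⇒ i+i+X   [F ::= i]
i+i+X ⇒ i+i+F   [X ::= F]
i+i+F ⇒ i+i+i   [F ::= i]

S ⇒ S+X ⇒ S+X+X ⇒ X+X+X ⇒ F+X+X ⇒ i+X+X ⇒ i+F+X ⇒ i+i+X ⇒ i+i+F ⇒ i+i+i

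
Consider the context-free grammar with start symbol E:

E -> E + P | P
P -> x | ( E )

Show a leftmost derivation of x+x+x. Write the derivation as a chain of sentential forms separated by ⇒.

E ⇒ E+P   [E -> E + P]
E+P ⇒ E+P+P   [E -> E + P]
E+P+P ⇒ P+P+P   [E -> P]
P+P+P ⇒ x+P+P   [P -> x]
x+P+P ⇒ x+x+P   [P -> x]
x+x+P ⇒ x+x+x   [P -> x]

E ⇒ E+P ⇒ E+P+P ⇒ P+P+P ⇒ x+P+P ⇒ x+x+P ⇒ x+x+x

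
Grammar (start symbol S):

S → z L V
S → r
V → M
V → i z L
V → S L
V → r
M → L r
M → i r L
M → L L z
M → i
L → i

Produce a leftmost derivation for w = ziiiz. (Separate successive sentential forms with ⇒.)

S ⇒ zLV ⇒ ziV ⇒ ziM ⇒ ziLLz ⇒ ziiLz ⇒ ziiiz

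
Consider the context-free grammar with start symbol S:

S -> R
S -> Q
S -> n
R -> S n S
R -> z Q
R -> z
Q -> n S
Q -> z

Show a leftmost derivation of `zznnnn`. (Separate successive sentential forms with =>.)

S => R => SnS => RnS => SnSnS => RnSnS => zQnSnS => zznSnS => zznnnS => zznnnn

S => R   [S -> R]
R => SnS   [R -> S n S]
SnS => RnS   [S -> R]
RnS => SnSnS   [R -> S n S]
SnSnS => RnSnS   [S -> R]
RnSnS => zQnSnS   [R -> z Q]
zQnSnS => zznSnS   [Q -> z]
zznSnS => zznnnS   [S -> n]
zznnnS => zznnnn   [S -> n]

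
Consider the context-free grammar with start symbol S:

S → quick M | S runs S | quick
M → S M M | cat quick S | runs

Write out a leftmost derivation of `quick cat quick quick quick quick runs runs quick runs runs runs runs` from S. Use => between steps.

S => quick M   [S → quick M]
quick M => quick cat quick S   [M → cat quick S]
quick cat quick S => quick cat quick quick M   [S → quick M]
quick cat quick quick M => quick cat quick quick S M M   [M → S M M]
quick cat quick quick S M M => quick cat quick quick quick M M M   [S → quick M]
quick cat quick quick quick M M M => quick cat quick quick quick S M M M M   [M → S M M]
quick cat quick quick quick S M M M M => quick cat quick quick quick S runs S M M M M   [S → S runs S]
quick cat quick quick quick S runs S M M M M => quick cat quick quick quick quick M runs S M M M M   [S → quick M]
quick cat quick quick quick quick M runs S M M M M => quick cat quick quick quick quick runs runs S M M M M   [M → runs]
quick cat quick quick quick quick runs runs S M M M M => quick cat quick quick quick quick runs runs quick M M M M   [S → quick]
quick cat quick quick quick quick runs runs quick M M M M => quick cat quick quick quick quick runs runs quick runs M M M   [M → runs]
quick cat quick quick quick quick runs runs quick runs M M M => quick cat quick quick quick quick runs runs quick runs runs M M   [M → runs]
quick cat quick quick quick quick runs runs quick runs runs M M => quick cat quick quick quick quick runs runs quick runs runs runs M   [M → runs]
quick cat quick quick quick quick runs runs quick runs runs runs M => quick cat quick quick quick quick runs runs quick runs runs runs runs   [M → runs]

S => quick M => quick cat quick S => quick cat quick quick M => quick cat quick quick S M M => quick cat quick quick quick M M M => quick cat quick quick quick S M M M M => quick cat quick quick quick S runs S M M M M => quick cat quick quick quick quick M runs S M M M M => quick cat quick quick quick quick runs runs S M M M M => quick cat quick quick quick quick runs runs quick M M M M => quick cat quick quick quick quick runs runs quick runs M M M => quick cat quick quick quick quick runs runs quick runs runs M M => quick cat quick quick quick quick runs runs quick runs runs runs M => quick cat quick quick quick quick runs runs quick runs runs runs runs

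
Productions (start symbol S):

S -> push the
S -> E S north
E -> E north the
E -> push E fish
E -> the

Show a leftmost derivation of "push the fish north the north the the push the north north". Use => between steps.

S => E S north => E north the S north => E north the north the S north => push E fish north the north the S north => push the fish north the north the S north => push the fish north the north the E S north north => push the fish north the north the the S north north => push the fish north the north the the push the north north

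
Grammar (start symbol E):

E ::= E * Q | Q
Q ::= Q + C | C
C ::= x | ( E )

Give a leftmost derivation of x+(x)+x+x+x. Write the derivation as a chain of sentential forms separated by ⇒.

E ⇒ Q   [E ::= Q]
Q ⇒ Q+C   [Q ::= Q + C]
Q+C ⇒ Q+C+C   [Q ::= Q + C]
Q+C+C ⇒ Q+C+C+C   [Q ::= Q + C]
Q+C+C+C ⇒ Q+C+C+C+C   [Q ::= Q + C]
Q+C+C+C+C ⇒ C+C+C+C+C   [Q ::= C]
C+C+C+C+C ⇒ x+C+C+C+C   [C ::= x]
x+C+C+C+C ⇒ x+(E)+C+C+C   [C ::= ( E )]
x+(E)+C+C+C ⇒ x+(Q)+C+C+C   [E ::= Q]
x+(Q)+C+C+C ⇒ x+(C)+C+C+C   [Q ::= C]
x+(C)+C+C+C ⇒ x+(x)+C+C+C   [C ::= x]
x+(x)+C+C+C ⇒ x+(x)+x+C+C   [C ::= x]
x+(x)+x+C+C ⇒ x+(x)+x+x+C   [C ::= x]
x+(x)+x+x+C ⇒ x+(x)+x+x+x   [C ::= x]

E ⇒ Q ⇒ Q+C ⇒ Q+C+C ⇒ Q+C+C+C ⇒ Q+C+C+C+C ⇒ C+C+C+C+C ⇒ x+C+C+C+C ⇒ x+(E)+C+C+C ⇒ x+(Q)+C+C+C ⇒ x+(C)+C+C+C ⇒ x+(x)+C+C+C ⇒ x+(x)+x+C+C ⇒ x+(x)+x+x+C ⇒ x+(x)+x+x+x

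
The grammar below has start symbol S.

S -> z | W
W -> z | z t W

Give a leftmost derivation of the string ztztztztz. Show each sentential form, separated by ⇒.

S ⇒ W ⇒ ztW ⇒ ztztW ⇒ ztztztW ⇒ ztztztztW ⇒ ztztztztz

S ⇒ W   [S -> W]
W ⇒ ztW   [W -> z t W]
ztW ⇒ ztztW   [W -> z t W]
ztztW ⇒ ztztztW   [W -> z t W]
ztztztW ⇒ ztztztztW   [W -> z t W]
ztztztztW ⇒ ztztztztz   [W -> z]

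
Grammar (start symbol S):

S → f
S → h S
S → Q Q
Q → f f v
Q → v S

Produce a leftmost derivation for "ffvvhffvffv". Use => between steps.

S => QQ => ffvQ => ffvvS => ffvvhS => ffvvhQQ => ffvvhffvQ => ffvvhffvffv

S => QQ   [S → Q Q]
QQ => ffvQ   [Q → f f v]
ffvQ => ffvvS   [Q → v S]
ffvvS => ffvvhS   [S → h S]
ffvvhS => ffvvhQQ   [S → Q Q]
ffvvhQQ => ffvvhffvQ   [Q → f f v]
ffvvhffvQ => ffvvhffvffv   [Q → f f v]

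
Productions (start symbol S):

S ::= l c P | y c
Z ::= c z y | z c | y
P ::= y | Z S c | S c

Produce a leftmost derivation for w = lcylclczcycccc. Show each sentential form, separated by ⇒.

S ⇒ lcP ⇒ lcZSc ⇒ lcySc ⇒ lcylcPc ⇒ lcylcScc ⇒ lcylclcPcc ⇒ lcylclcZSccc ⇒ lcylclczcSccc ⇒ lcylclczcycccc

S ⇒ lcP   [S ::= l c P]
lcP ⇒ lcZSc   [P ::= Z S c]
lcZSc ⇒ lcySc   [Z ::= y]
lcySc ⇒ lcylcPc   [S ::= l c P]
lcylcPc ⇒ lcylcScc   [P ::= S c]
lcylcScc ⇒ lcylclcPcc   [S ::= l c P]
lcylclcPcc ⇒ lcylclcZSccc   [P ::= Z S c]
lcylclcZSccc ⇒ lcylclczcSccc   [Z ::= z c]
lcylclczcSccc ⇒ lcylclczcycccc   [S ::= y c]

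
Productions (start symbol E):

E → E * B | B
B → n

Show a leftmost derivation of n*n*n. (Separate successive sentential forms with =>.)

E=>E*B=>E*B*B=>B*B*B=>n*B*B=>n*n*B=>n*n*n

E => E*B   [E → E * B]
E*B => E*B*B   [E → E * B]
E*B*B => B*B*B   [E → B]
B*B*B => n*B*B   [B → n]
n*B*B => n*n*B   [B → n]
n*n*B => n*n*n   [B → n]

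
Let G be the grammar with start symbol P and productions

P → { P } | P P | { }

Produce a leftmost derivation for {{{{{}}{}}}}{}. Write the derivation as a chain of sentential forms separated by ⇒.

P ⇒ PP ⇒ {P}P ⇒ {{P}}P ⇒ {{{P}}}P ⇒ {{{PP}}}P ⇒ {{{{P}P}}}P ⇒ {{{{{}}P}}}P ⇒ {{{{{}}{}}}}P ⇒ {{{{{}}{}}}}{}

P ⇒ PP   [P → P P]
PP ⇒ {P}P   [P → { P }]
{P}P ⇒ {{P}}P   [P → { P }]
{{P}}P ⇒ {{{P}}}P   [P → { P }]
{{{P}}}P ⇒ {{{PP}}}P   [P → P P]
{{{PP}}}P ⇒ {{{{P}P}}}P   [P → { P }]
{{{{P}P}}}P ⇒ {{{{{}}P}}}P   [P → { }]
{{{{{}}P}}}P ⇒ {{{{{}}{}}}}P   [P → { }]
{{{{{}}{}}}}P ⇒ {{{{{}}{}}}}{}   [P → { }]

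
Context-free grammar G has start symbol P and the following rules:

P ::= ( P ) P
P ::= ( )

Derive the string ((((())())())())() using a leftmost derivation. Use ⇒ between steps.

P ⇒ (P)P ⇒ ((P)P)P ⇒ (((P)P)P)P ⇒ ((((P)P)P)P)P ⇒ ((((())P)P)P)P ⇒ ((((())())P)P)P ⇒ ((((())())())P)P ⇒ ((((())())())())P ⇒ ((((())())())())()

P ⇒ (P)P   [P ::= ( P ) P]
(P)P ⇒ ((P)P)P   [P ::= ( P ) P]
((P)P)P ⇒ (((P)P)P)P   [P ::= ( P ) P]
(((P)P)P)P ⇒ ((((P)P)P)P)P   [P ::= ( P ) P]
((((P)P)P)P)P ⇒ ((((())P)P)P)P   [P ::= ( )]
((((())P)P)P)P ⇒ ((((())())P)P)P   [P ::= ( )]
((((())())P)P)P ⇒ ((((())())())P)P   [P ::= ( )]
((((())())())P)P ⇒ ((((())())())())P   [P ::= ( )]
((((())())())())P ⇒ ((((())())())())()   [P ::= ( )]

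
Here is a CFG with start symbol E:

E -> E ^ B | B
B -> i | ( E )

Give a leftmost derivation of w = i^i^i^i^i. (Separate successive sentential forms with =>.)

E => E^B   [E -> E ^ B]
E^B => E^B^B   [E -> E ^ B]
E^B^B => E^B^B^B   [E -> E ^ B]
E^B^B^B => E^B^B^B^B   [E -> E ^ B]
E^B^B^B^B => B^B^B^B^B   [E -> B]
B^B^B^B^B => i^B^B^B^B   [B -> i]
i^B^B^B^B => i^i^B^B^B   [B -> i]
i^i^B^B^B => i^i^i^B^B   [B -> i]
i^i^i^B^B => i^i^i^i^B   [B -> i]
i^i^i^i^B => i^i^i^i^i   [B -> i]

E=>E^B=>E^B^B=>E^B^B^B=>E^B^B^B^B=>B^B^B^B^B=>i^B^B^B^B=>i^i^B^B^B=>i^i^i^B^B=>i^i^i^i^B=>i^i^i^i^i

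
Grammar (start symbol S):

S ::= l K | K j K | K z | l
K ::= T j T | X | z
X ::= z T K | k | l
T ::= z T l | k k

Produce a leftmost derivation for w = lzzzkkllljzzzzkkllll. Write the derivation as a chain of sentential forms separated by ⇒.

S ⇒ lK   [S ::= l K]
lK ⇒ lTjT   [K ::= T j T]
lTjT ⇒ lzTljT   [T ::= z T l]
lzTljT ⇒ lzzTlljT   [T ::= z T l]
lzzTlljT ⇒ lzzzTllljT   [T ::= z T l]
lzzzTllljT ⇒ lzzzkkllljT   [T ::= k k]
lzzzkkllljT ⇒ lzzzkkllljzTl   [T ::= z T l]
lzzzkkllljzTl ⇒ lzzzkkllljzzTll   [T ::= z T l]
lzzzkkllljzzTll ⇒ lzzzkkllljzzzTlll   [T ::= z T l]
lzzzkkllljzzzTlll ⇒ lzzzkkllljzzzzTllll   [T ::= z T l]
lzzzkkllljzzzzTllll ⇒ lzzzkkllljzzzzkkllll   [T ::= k k]

S ⇒ lK ⇒ lTjT ⇒ lzTljT ⇒ lzzTlljT ⇒ lzzzTllljT ⇒ lzzzkkllljT ⇒ lzzzkkllljzTl ⇒ lzzzkkllljzzTll ⇒ lzzzkkllljzzzTlll ⇒ lzzzkkllljzzzzTllll ⇒ lzzzkkllljzzzzkkllll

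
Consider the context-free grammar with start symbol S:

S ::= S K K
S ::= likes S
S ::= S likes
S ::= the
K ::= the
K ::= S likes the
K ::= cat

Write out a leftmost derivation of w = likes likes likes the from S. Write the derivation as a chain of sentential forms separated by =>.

S => likes S => likes likes S => likes likes likes S => likes likes likes the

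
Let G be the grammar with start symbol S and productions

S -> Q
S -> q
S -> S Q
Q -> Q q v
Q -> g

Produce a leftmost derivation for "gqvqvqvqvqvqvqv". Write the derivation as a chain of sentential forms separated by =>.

S=>Q=>Qqv=>Qqvqv=>Qqvqvqv=>Qqvqvqvqv=>Qqvqvqvqvqv=>Qqvqvqvqvqvqv=>Qqvqvqvqvqvqvqv=>gqvqvqvqvqvqvqv

S => Q   [S -> Q]
Q => Qqv   [Q -> Q q v]
Qqv => Qqvqv   [Q -> Q q v]
Qqvqv => Qqvqvqv   [Q -> Q q v]
Qqvqvqv => Qqvqvqvqv   [Q -> Q q v]
Qqvqvqvqv => Qqvqvqvqvqv   [Q -> Q q v]
Qqvqvqvqvqv => Qqvqvqvqvqvqv   [Q -> Q q v]
Qqvqvqvqvqvqv => Qqvqvqvqvqvqvqv   [Q -> Q q v]
Qqvqvqvqvqvqvqv => gqvqvqvqvqvqvqv   [Q -> g]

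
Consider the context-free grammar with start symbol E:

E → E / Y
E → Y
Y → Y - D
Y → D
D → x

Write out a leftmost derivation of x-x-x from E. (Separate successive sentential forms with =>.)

E => Y   [E → Y]
Y => Y-D   [Y → Y - D]
Y-D => Y-D-D   [Y → Y - D]
Y-D-D => D-D-D   [Y → D]
D-D-D => x-D-D   [D → x]
x-D-D => x-x-D   [D → x]
x-x-D => x-x-x   [D → x]

E=>Y=>Y-D=>Y-D-D=>D-D-D=>x-D-D=>x-x-D=>x-x-x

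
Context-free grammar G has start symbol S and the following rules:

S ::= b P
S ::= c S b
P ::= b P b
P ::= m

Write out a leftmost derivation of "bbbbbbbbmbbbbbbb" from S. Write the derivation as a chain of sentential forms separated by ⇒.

S ⇒ bP   [S ::= b P]
bP ⇒ bbPb   [P ::= b P b]
bbPb ⇒ bbbPbb   [P ::= b P b]
bbbPbb ⇒ bbbbPbbb   [P ::= b P b]
bbbbPbbb ⇒ bbbbbPbbbb   [P ::= b P b]
bbbbbPbbbb ⇒ bbbbbbPbbbbb   [P ::= b P b]
bbbbbbPbbbbb ⇒ bbbbbbbPbbbbbb   [P ::= b P b]
bbbbbbbPbbbbbb ⇒ bbbbbbbbPbbbbbbb   [P ::= b P b]
bbbbbbbbPbbbbbbb ⇒ bbbbbbbbmbbbbbbb   [P ::= m]

S⇒bP⇒bbPb⇒bbbPbb⇒bbbbPbbb⇒bbbbbPbbbb⇒bbbbbbPbbbbb⇒bbbbbbbPbbbbbb⇒bbbbbbbbPbbbbbbb⇒bbbbbbbbmbbbbbbb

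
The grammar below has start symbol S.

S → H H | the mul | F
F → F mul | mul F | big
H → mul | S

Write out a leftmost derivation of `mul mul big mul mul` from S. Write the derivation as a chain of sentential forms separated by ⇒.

S ⇒ H H   [S → H H]
H H ⇒ S H   [H → S]
S H ⇒ H H H   [S → H H]
H H H ⇒ S H H   [H → S]
S H H ⇒ F H H   [S → F]
F H H ⇒ mul F H H   [F → mul F]
mul F H H ⇒ mul mul F H H   [F → mul F]
mul mul F H H ⇒ mul mul big H H   [F → big]
mul mul big H H ⇒ mul mul big mul H   [H → mul]
mul mul big mul H ⇒ mul mul big mul mul   [H → mul]

S ⇒ H H ⇒ S H ⇒ H H H ⇒ S H H ⇒ F H H ⇒ mul F H H ⇒ mul mul F H H ⇒ mul mul big H H ⇒ mul mul big mul H ⇒ mul mul big mul mul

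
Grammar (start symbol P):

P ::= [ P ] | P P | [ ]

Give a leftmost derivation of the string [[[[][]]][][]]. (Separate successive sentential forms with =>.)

P => [P] => [PP] => [PPP] => [[P]PP] => [[[P]]PP] => [[[PP]]PP] => [[[[]P]]PP] => [[[[][]]]PP] => [[[[][]]][]P] => [[[[][]]][][]]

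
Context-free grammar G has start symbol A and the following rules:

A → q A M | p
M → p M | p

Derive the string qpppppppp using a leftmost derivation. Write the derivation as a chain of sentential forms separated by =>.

A => qAM => qpM => qppM => qpppM => qppppM => qpppppM => qppppppM => qpppppppM => qpppppppp

A => qAM   [A → q A M]
qAM => qpM   [A → p]
qpM => qppM   [M → p M]
qppM => qpppM   [M → p M]
qpppM => qppppM   [M → p M]
qppppM => qpppppM   [M → p M]
qpppppM => qppppppM   [M → p M]
qppppppM => qpppppppM   [M → p M]
qpppppppM => qpppppppp   [M → p]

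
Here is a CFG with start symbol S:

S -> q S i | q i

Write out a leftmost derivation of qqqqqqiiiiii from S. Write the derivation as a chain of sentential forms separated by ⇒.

S⇒qSi⇒qqSii⇒qqqSiii⇒qqqqSiiii⇒qqqqqSiiiii⇒qqqqqqiiiiii

S ⇒ qSi   [S -> q S i]
qSi ⇒ qqSii   [S -> q S i]
qqSii ⇒ qqqSiii   [S -> q S i]
qqqSiii ⇒ qqqqSiiii   [S -> q S i]
qqqqSiiii ⇒ qqqqqSiiiii   [S -> q S i]
qqqqqSiiiii ⇒ qqqqqqiiiiii   [S -> q i]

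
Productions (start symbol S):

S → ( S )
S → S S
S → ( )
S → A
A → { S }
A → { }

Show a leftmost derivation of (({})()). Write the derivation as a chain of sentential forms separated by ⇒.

S ⇒ (S) ⇒ (SS) ⇒ ((S)S) ⇒ ((A)S) ⇒ (({})S) ⇒ (({})())

S ⇒ (S)   [S → ( S )]
(S) ⇒ (SS)   [S → S S]
(SS) ⇒ ((S)S)   [S → ( S )]
((S)S) ⇒ ((A)S)   [S → A]
((A)S) ⇒ (({})S)   [A → { }]
(({})S) ⇒ (({})())   [S → ( )]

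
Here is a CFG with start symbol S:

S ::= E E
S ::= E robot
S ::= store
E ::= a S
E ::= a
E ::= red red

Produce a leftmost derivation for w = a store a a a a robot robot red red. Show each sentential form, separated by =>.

S => E E => a S E => a store E => a store a S => a store a E E => a store a a S E => a store a a E robot E => a store a a a S robot E => a store a a a E robot robot E => a store a a a a robot robot E => a store a a a a robot robot red red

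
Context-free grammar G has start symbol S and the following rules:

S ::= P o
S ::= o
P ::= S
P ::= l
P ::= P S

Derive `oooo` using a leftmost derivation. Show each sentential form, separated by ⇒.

S ⇒ Po   [S ::= P o]
Po ⇒ PSo   [P ::= P S]
PSo ⇒ PSSo   [P ::= P S]
PSSo ⇒ SSSo   [P ::= S]
SSSo ⇒ oSSo   [S ::= o]
oSSo ⇒ ooSo   [S ::= o]
ooSo ⇒ oooo   [S ::= o]

S ⇒ Po ⇒ PSo ⇒ PSSo ⇒ SSSo ⇒ oSSo ⇒ ooSo ⇒ oooo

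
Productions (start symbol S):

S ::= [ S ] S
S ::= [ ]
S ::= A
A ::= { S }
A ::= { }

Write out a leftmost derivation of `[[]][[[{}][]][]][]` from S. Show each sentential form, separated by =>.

S => [S]S => [[]]S => [[]][S]S => [[]][[S]S]S => [[]][[[S]S]S]S => [[]][[[A]S]S]S => [[]][[[{}]S]S]S => [[]][[[{}][]]S]S => [[]][[[{}][]][]]S => [[]][[[{}][]][]][]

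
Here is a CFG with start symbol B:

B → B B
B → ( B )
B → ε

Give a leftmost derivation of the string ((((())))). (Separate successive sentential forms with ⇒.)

B ⇒ (B) ⇒ ((B)) ⇒ (((B))) ⇒ (((BB))) ⇒ ((((B)B))) ⇒ ((((BB)B))) ⇒ ((((BBB)B))) ⇒ (((((B)BB)B))) ⇒ ((((()BB)B))) ⇒ ((((()B)B))) ⇒ ((((())B))) ⇒ ((((()))))

B ⇒ (B)   [B → ( B )]
(B) ⇒ ((B))   [B → ( B )]
((B)) ⇒ (((B)))   [B → ( B )]
(((B))) ⇒ (((BB)))   [B → B B]
(((BB))) ⇒ ((((B)B)))   [B → ( B )]
((((B)B))) ⇒ ((((BB)B)))   [B → B B]
((((BB)B))) ⇒ ((((BBB)B)))   [B → B B]
((((BBB)B))) ⇒ (((((B)BB)B)))   [B → ( B )]
(((((B)BB)B))) ⇒ ((((()BB)B)))   [B → ε]
((((()BB)B))) ⇒ ((((()B)B)))   [B → ε]
((((()B)B))) ⇒ ((((())B)))   [B → ε]
((((())B))) ⇒ ((((()))))   [B → ε]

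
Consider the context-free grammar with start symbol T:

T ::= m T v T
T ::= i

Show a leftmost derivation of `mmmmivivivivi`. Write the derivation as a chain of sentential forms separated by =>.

T => mTvT => mmTvTvT => mmmTvTvTvT => mmmmTvTvTvTvT => mmmmivTvTvTvT => mmmmivivTvTvT => mmmmivivivTvT => mmmmivivivivT => mmmmivivivivi

T => mTvT   [T ::= m T v T]
mTvT => mmTvTvT   [T ::= m T v T]
mmTvTvT => mmmTvTvTvT   [T ::= m T v T]
mmmTvTvTvT => mmmmTvTvTvTvT   [T ::= m T v T]
mmmmTvTvTvTvT => mmmmivTvTvTvT   [T ::= i]
mmmmivTvTvTvT => mmmmivivTvTvT   [T ::= i]
mmmmivivTvTvT => mmmmivivivTvT   [T ::= i]
mmmmivivivTvT => mmmmivivivivT   [T ::= i]
mmmmivivivivT => mmmmivivivivi   [T ::= i]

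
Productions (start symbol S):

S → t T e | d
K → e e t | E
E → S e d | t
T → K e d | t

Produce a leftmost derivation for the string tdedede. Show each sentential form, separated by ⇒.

S ⇒ tTe ⇒ tKede ⇒ tEede ⇒ tSedede ⇒ tdedede

S ⇒ tTe   [S → t T e]
tTe ⇒ tKede   [T → K e d]
tKede ⇒ tEede   [K → E]
tEede ⇒ tSedede   [E → S e d]
tSedede ⇒ tdedede   [S → d]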